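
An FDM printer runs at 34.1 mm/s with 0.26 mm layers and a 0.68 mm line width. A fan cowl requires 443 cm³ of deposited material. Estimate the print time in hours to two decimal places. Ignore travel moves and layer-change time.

Bead cross-section = 0.26 × 0.68 = 0.1768 mm².
Path length: 443000 mm³ / 0.1768 mm² → 2505656.1 mm.
Time extruding = 2505656.1 / 34.1 = 73479.7 s.
73479.7 s = 20.41 hours.

20.41 hours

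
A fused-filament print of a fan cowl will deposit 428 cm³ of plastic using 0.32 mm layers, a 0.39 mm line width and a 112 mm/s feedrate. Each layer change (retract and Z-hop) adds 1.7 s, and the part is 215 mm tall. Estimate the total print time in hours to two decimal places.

Extrusion cross-section: 0.32 × 0.39 → 0.1248 mm².
Path length: 428000 mm³ / 0.1248 mm² → 3429487.2 mm.
Time extruding: 3429487.2 / 112 → 30620.4 s.
Number of layers: 215 / 0.32 → 672 (rounded up).
Z-hop total = 672 × 1.7, so 1142.4 s.
Total = 30620.4 + 1142.4 = 31762.8 s = 8.82 hours.

8.82 hours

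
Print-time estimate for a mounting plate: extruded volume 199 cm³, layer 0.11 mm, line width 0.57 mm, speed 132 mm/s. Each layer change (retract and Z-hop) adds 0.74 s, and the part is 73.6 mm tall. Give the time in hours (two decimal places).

6.82 hours

Extrusion cross-section = 0.11 × 0.57 = 0.0627 mm².
Toolpath length = 199 cm³ / 0.0627 mm² = 199000 / 0.0627 = 3173843.7 mm.
Print-move time = 3173843.7 / 132, so 24044.3 s.
Number of layers: 73.6 / 0.11 → 670 (rounded up).
Z-hop total = 670 × 0.74 = 495.8 s.
Altogether 24044.3 + 495.8 = 24540.1 s, i.e. 6.82 hours.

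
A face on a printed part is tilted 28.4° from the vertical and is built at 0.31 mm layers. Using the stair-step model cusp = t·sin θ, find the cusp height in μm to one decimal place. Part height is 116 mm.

147.4 μm

h_c = t·sin θ = 0.31 × 0.4756 = 0.147436 mm (147.4 μm).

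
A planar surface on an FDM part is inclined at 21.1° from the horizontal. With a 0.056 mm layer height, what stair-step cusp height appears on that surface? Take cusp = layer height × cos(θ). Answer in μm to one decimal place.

52.2 μm

h_c = t·cos θ = 0.056 × 0.9330 = 0.052248 mm (52.2 μm).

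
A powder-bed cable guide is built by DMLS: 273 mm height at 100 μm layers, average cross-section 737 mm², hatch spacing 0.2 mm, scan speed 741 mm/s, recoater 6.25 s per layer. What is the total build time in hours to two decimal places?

Layers = ⌈273/0.1⌉ = 2730.
Per-layer scan distance = 737 / 0.2 = 3685 mm.
Scan time per layer = 3685 / 741, so 4.973 s.
Time per layer: 4.973 + 6.25 → 11.223 s.
Total: 2730 × 11.223 s = 30638.79 s → 8.51 hours.

8.51 hours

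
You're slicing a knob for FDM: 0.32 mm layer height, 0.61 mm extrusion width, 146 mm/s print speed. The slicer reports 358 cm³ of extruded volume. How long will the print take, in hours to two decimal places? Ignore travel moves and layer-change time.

3.49 hours

Bead cross-section = 0.32 × 0.61, so 0.1952 mm².
Toolpath length = 358 cm³ / 0.1952 mm² = 358000 / 0.1952 = 1834016.4 mm.
Extrusion time: 1834016.4 / 146 → 12561.8 s.
Converting: 12561.8 s = 3.49 hours.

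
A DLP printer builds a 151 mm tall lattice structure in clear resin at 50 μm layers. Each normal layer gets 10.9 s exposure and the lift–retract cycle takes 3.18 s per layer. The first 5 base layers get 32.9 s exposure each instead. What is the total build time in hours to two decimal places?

11.84 hours

Layer count = ceil(151 / 0.05) = 3020.
Burn-in layers: 5 × (32.9 + 3.18) → 180.4 s.
Normal layers = 3015 × (10.9 + 3.18) = 42451.2 s.
Sum: 180.4 + 42451.2 = 42631.6 s → 11.84 hours.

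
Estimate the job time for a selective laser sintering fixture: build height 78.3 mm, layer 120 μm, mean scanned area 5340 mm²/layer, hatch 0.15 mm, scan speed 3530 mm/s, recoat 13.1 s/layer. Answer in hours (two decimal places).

4.21 hours

Layer count = ceil(78.3 / 0.12) = 653.
Scan path per layer: 5340 / 0.15 → 35600 mm.
Scan time per layer: 35600 / 3530 → 10.085 s.
Time per layer: 10.085 + 13.1 → 23.185 s.
Build time = 653 × 23.185 = 15139.805 s = 4.21 hours.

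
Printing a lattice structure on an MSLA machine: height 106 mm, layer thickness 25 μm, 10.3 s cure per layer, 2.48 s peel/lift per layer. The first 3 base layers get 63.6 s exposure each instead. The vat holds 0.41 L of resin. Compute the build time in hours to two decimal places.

Layers = ⌈106/0.025⌉ = 4240.
Burn-in layers = 3 × (63.6 + 2.48) = 198.24 s.
Remaining layers = 4237 × (10.3 + 2.48), so 54148.86 s.
Sum: 198.24 + 54148.86 = 54347.1 s → 15.10 hours.

15.10 hours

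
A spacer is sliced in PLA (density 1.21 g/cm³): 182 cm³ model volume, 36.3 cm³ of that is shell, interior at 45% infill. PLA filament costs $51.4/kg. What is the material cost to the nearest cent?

Volume inside the shell = 182 − 36.3 = 145.7 cm³.
Deposited infill = 0.45 × 145.7, so 65.565 cm³.
Total printed volume: 36.3 + 65.565 → 101.865 cm³.
Mass = 101.865 × 1.21, so 123.25665 g.
Cost = 123.25665 g / 1000 × $51.4/kg = $6.34.

$6.34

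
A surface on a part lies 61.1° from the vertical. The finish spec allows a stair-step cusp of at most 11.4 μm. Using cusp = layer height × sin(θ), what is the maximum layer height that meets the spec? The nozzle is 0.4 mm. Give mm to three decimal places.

0.013 mm

t = h_c / sin θ = 0.0114 / 0.8755 = 0.013 mm.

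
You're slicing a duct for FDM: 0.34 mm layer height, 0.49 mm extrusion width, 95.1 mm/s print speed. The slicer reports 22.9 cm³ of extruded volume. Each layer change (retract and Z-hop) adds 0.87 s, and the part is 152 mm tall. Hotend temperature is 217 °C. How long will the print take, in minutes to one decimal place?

30.6 minutes

Line area = 0.34 × 0.49 = 0.1666 mm².
Toolpath length = 22.9 cm³ / 0.1666 mm² = 22900 / 0.1666 = 137455 mm.
Print-move time = 137455 / 95.1, so 1445.4 s.
Layer count = ceil(152 / 0.34) = 448.
Layer-change overhead: 448 × 0.87 → 389.76 s.
Total = 1445.4 + 389.76 = 1835.16 s = 30.6 minutes.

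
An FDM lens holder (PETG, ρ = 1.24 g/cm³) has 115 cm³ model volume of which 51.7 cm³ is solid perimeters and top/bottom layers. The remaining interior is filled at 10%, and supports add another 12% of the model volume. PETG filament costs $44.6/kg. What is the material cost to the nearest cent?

$3.97

Interior volume: 115 − 51.7 → 63.3 cm³.
Deposited infill: 0.10 × 63.3 → 6.33 cm³.
Support = 0.12 × 115 = 13.8 cm³.
Total printed volume: 51.7 + 6.33 + 13.8 → 71.83 cm³.
Mass = 71.83 × 1.24, so 89.0692 g.
Cost = 89.0692 g / 1000 × $44.6/kg = $3.97.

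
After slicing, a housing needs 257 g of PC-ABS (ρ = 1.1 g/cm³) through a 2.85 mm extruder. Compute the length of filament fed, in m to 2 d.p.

Extruded volume: 257/1.1 = 233.6364 cm³ (233636.4 mm³).
Filament cross-section = π × (2.85/2)² = 6.3794 mm².
L = V/A = 233636.4/6.3794 = 36623.57 mm → 36.62 m.

36.62 m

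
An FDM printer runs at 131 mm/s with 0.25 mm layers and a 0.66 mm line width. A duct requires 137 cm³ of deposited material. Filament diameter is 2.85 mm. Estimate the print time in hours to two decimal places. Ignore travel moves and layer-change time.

1.76 hours

Extrusion cross-section: 0.25 × 0.66 → 0.165 mm².
Path length: 137000 mm³ / 0.165 mm² → 830303 mm.
Print-move time = 830303 / 131 = 6338.2 s.
In the requested units: 6338.2 s = 1.76 hours.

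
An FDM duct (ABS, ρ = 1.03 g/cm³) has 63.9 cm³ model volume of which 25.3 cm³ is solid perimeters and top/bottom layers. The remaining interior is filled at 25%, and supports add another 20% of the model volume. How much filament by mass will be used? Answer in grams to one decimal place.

49.2 g

Volume inside the shell: 63.9 − 25.3 → 38.6 cm³.
Deposited infill = 0.25 × 38.6, so 9.65 cm³.
Support = 0.20 × 63.9, so 12.78 cm³.
Total extruded = 25.3 + 9.65 + 12.78 = 47.73 cm³.
Mass = 47.73 × 1.03, so 49.1619 g.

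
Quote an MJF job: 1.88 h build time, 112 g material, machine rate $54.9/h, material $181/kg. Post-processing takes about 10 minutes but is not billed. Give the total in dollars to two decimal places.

Time charge = 54.9 × 1.88 = $103.212.
Material cost: 181 × 112/1000 → $20.272.
Total = 103.212 + 20.272 = 123.484 ≈ $123.48.

$123.48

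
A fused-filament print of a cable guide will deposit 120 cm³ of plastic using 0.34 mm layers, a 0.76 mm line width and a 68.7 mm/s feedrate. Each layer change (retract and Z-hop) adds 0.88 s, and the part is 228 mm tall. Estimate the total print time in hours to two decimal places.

Line area: 0.34 × 0.76 → 0.2584 mm².
Toolpath length = 120 cm³ / 0.2584 mm² = 120000 / 0.2584 = 464396.3 mm.
Time extruding = 464396.3 / 68.7 = 6759.8 s.
Layer count = ceil(228 / 0.34) = 671.
Layer-change overhead: 671 × 0.88 → 590.48 s.
Altogether 6759.8 + 590.48 = 7350.28 s, i.e. 2.04 hours.

2.04 hours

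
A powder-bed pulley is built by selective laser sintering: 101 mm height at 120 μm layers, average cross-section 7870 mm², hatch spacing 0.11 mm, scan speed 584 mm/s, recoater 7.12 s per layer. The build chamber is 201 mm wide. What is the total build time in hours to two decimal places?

Layers = ⌈101/0.12⌉ = 842.
Scan path per layer = 7870 / 0.11, so 71545.5 mm.
Per-layer scan time = 71545.5 / 584, so 122.5094 s.
Per-layer time = 122.5094 + 7.12 = 129.6294 s.
842 layers × 129.6294 s/layer = 109147.9548 s, i.e. 30.32 hours.

30.32 hours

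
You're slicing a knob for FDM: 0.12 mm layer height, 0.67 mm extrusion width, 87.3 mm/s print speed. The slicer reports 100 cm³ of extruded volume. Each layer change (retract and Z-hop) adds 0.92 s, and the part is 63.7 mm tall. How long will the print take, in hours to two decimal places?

4.09 hours

Line area = 0.12 × 0.67, so 0.0804 mm².
Path length: 100000 mm³ / 0.0804 mm² → 1243781.1 mm.
Extrusion time = 1243781.1 / 87.3, so 14247.2 s.
Layers = ⌈63.7/0.12⌉ = 531.
Z-hop total = 531 × 0.92, so 488.52 s.
Total = 14247.2 + 488.52 = 14735.72 s = 4.09 hours.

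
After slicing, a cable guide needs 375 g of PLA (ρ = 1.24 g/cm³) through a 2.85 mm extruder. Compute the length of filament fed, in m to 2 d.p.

Volume = 375 g / 1.24 g·cm⁻³ = 302.4194 cm³ = 302419.4 mm³.
A = π r² = π × 1.425² = 6.3794 mm².
Length = 302419.4 / 6.3794 = 47405.62 mm = 47.41 m.

47.41 m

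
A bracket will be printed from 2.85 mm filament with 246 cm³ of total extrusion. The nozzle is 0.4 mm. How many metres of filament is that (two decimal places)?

A = π r² = π × 1.425² = 6.3794 mm².
L = 246000 mm³ / 6.3794 mm² = 38561.62 mm, i.e. 38.56 m.

38.56 m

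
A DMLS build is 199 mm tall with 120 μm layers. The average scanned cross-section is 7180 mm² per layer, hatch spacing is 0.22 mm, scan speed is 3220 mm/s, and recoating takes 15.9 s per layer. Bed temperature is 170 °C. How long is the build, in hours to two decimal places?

12.00 hours

Layers = ⌈199/0.12⌉ = 1659.
Hatch length per layer: 7180 / 0.22 → 32636.4 mm.
Laser time per layer = 32636.4 / 3220 = 10.1355 s.
Per-layer time = 10.1355 + 15.9 = 26.0355 s.
Total: 1659 × 26.0355 s = 43192.8945 s → 12.00 hours.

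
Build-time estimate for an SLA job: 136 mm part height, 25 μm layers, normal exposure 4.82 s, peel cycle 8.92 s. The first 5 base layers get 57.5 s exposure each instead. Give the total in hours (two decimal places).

20.84 hours

Layers = ⌈136/0.025⌉ = 5440.
Burn-in layers = 5 × (57.5 + 8.92), so 332.1 s.
Regular layers = 5435 × (4.82 + 8.92), so 74676.9 s.
Sum: 332.1 + 74676.9 = 75009 s → 20.84 hours.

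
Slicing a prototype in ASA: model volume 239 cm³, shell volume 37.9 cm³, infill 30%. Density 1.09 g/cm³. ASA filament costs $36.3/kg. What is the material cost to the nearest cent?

Interior volume = 239 − 37.9 = 201.1 cm³.
Infill volume = 0.30 × 201.1 = 60.33 cm³.
Deposited volume = 37.9 + 60.33, so 98.23 cm³.
Mass = 98.23 × 1.09, so 107.0707 g.
At $36.3/kg: 107.0707/1000 × 36.3 = $3.89.

$3.89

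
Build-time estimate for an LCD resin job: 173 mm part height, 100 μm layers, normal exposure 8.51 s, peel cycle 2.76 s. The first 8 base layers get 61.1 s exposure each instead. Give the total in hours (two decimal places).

Number of layers: 173 / 0.1 → 1730 (rounded up).
Base layers = 8 × (61.1 + 2.76) = 510.88 s.
Normal layers: 1722 × (8.51 + 2.76) → 19406.94 s.
Total = 510.88 + 19406.94 = 19917.82 s = 5.53 hours.

5.53 hours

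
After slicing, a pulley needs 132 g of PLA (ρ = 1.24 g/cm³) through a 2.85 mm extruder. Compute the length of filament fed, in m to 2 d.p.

16.69 m

Extruded volume: 132/1.24 = 106.4516 cm³ (106451.6 mm³).
Cross-section of 2.85 mm filament: π·(2.85/2)² = 6.3794 mm².
L = V/A = 106451.6/6.3794 = 16686.77 mm → 16.69 m.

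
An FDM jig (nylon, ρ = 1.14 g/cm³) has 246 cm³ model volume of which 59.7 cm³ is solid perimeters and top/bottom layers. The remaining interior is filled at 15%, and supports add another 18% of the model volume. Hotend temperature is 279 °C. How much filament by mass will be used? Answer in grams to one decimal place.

150.4 g

Volume inside the shell = 246 − 59.7 = 186.3 cm³.
Infill volume: 0.15 × 186.3 → 27.945 cm³.
Support = 0.18 × 246 = 44.28 cm³.
Total extruded = 59.7 + 27.945 + 44.28, so 131.925 cm³.
Mass = 131.925 × 1.14 = 150.3945 g.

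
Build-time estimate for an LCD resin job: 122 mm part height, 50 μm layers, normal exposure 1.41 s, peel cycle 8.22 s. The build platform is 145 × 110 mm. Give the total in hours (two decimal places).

6.53 hours

Number of layers: 122 / 0.05 → 2440 (rounded up).
Cycle time: 1.41 + 8.22 → 9.63 s.
Build time: 2440 × 9.63 s = 23497.2 s, i.e. 6.53 hours.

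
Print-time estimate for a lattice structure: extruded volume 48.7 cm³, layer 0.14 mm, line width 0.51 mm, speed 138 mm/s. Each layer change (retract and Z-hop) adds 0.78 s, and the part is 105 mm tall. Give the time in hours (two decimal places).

Extrusion cross-section: 0.14 × 0.51 → 0.0714 mm².
Toolpath length = 48.7 cm³ / 0.0714 mm² = 48700 / 0.0714 = 682072.8 mm.
Print-move time = 682072.8 / 138, so 4942.6 s.
Number of layers: 105 / 0.14 → 750 (rounded up).
Layer-change overhead: 750 × 0.78 → 585 s.
Altogether 4942.6 + 585 = 5527.6 s, i.e. 1.54 hours.

1.54 hours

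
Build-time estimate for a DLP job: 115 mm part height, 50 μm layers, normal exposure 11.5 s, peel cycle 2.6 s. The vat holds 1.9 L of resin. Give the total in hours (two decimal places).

9.01 hours

Number of layers: 115 / 0.05 → 2300 (rounded up).
Each layer takes: 11.5 + 2.6 → 14.1 s.
Build time: 2300 × 14.1 s = 32430 s, i.e. 9.01 hours.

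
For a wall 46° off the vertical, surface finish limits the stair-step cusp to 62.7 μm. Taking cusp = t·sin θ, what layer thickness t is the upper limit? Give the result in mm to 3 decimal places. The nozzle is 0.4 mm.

t = h_c / sin θ = 0.0627 / 0.7193 = 0.087 mm.

0.087 mm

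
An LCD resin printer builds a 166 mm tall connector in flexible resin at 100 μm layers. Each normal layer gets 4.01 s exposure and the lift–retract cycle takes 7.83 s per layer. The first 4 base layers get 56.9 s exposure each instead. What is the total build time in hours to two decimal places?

Layers = ⌈166/0.1⌉ = 1660.
Base layers = 4 × (56.9 + 7.83) = 258.92 s.
Regular layers = 1656 × (4.01 + 7.83), so 19607.04 s.
Sum: 258.92 + 19607.04 = 19865.96 s → 5.52 hours.

5.52 hours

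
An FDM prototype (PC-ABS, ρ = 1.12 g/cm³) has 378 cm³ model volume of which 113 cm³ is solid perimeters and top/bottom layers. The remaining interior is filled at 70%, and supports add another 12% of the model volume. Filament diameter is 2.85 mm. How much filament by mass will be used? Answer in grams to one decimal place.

Infill region: 378 − 113 → 265 cm³.
Deposited infill = 0.70 × 265 = 185.5 cm³.
Support = 0.12 × 378 = 45.36 cm³.
Total printed volume: 113 + 185.5 + 45.36 → 343.86 cm³.
Mass = 343.86 × 1.12 = 385.1232 g.

385.1 g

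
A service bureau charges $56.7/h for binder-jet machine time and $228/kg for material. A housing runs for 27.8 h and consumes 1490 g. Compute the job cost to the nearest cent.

$1915.98

Time charge: 56.7 × 27.8 → $1576.26.
Feedstock cost = 228 × 1490/1000, so $339.72.
Job cost: 1576.26 + 339.72 = $1915.98.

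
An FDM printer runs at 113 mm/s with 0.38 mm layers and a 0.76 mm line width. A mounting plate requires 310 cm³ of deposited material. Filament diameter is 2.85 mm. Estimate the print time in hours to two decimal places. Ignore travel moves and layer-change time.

Extrusion cross-section: 0.38 × 0.76 → 0.2888 mm².
Total extruded path = 310000/0.2888 = 1073407.2 mm.
Print-move time: 1073407.2 / 113 → 9499.2 s.
9499.2 s = 2.64 hours.

2.64 hours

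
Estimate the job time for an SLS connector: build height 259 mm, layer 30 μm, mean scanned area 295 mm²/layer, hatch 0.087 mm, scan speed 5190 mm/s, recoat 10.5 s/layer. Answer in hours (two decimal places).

Number of layers: 259 / 0.03 → 8634 (rounded up).
Scan path per layer: 295 / 0.087 → 3390.8 mm.
Per-layer scan time: 3390.8 / 5190 → 0.6533 s.
Per-layer time = 0.6533 + 10.5, so 11.1533 s.
Total: 8634 × 11.1533 s = 96297.5922 s → 26.75 hours.

26.75 hours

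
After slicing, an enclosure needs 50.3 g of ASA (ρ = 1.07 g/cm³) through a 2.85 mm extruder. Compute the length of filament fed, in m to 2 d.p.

7.37 m

Volume = 50.3 g / 1.07 g·cm⁻³ = 47.0093 cm³ = 47009.3 mm³.
Cross-section of 2.85 mm filament: π·(2.85/2)² = 6.3794 mm².
L = V/A = 47009.3/6.3794 = 7368.92 mm → 7.37 m.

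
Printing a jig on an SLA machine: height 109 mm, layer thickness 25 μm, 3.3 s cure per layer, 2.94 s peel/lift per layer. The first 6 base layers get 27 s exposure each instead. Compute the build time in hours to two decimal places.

7.60 hours

Layer count = ceil(109 / 0.025) = 4360.
Base layers = 6 × (27 + 2.94), so 179.64 s.
Remaining layers = 4354 × (3.3 + 2.94), so 27168.96 s.
Total = 179.64 + 27168.96 = 27348.6 s = 7.60 hours.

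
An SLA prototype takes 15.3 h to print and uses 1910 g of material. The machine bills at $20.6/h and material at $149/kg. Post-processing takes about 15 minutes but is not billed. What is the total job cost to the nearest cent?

Time charge = 20.6 × 15.3 = $315.18.
Feedstock cost = 149 × 1910/1000 = $284.59.
Job cost: 315.18 + 284.59 = $599.77.

$599.77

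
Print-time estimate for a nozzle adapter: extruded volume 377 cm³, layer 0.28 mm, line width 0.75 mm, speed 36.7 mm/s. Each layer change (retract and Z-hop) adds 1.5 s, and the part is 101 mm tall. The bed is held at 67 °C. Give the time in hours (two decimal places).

13.74 hours

Bead cross-section = 0.28 × 0.75 = 0.21 mm².
Total extruded path = 377000/0.21 = 1795238.1 mm.
Print-move time = 1795238.1 / 36.7, so 48916.6 s.
Layers = ⌈101/0.28⌉ = 361.
Z-hop total: 361 × 1.5 → 541.5 s.
Altogether 48916.6 + 541.5 = 49458.1 s, i.e. 13.74 hours.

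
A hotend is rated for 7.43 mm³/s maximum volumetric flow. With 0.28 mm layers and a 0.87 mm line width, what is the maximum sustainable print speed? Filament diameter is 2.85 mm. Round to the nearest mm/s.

31 mm/s

A = 0.28 × 0.87, so 0.2436 mm².
Max speed = 7.43 / 0.2436 = 30.50 ≈ 31 mm/s.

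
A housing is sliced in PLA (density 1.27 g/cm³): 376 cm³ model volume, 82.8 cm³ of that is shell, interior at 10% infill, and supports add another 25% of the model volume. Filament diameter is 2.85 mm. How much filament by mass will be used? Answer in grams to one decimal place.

261.8 g

Interior volume: 376 − 82.8 → 293.2 cm³.
Infill volume = 0.10 × 293.2 = 29.32 cm³.
Support = 0.25 × 376 = 94 cm³.
Deposited volume = 82.8 + 29.32 + 94 = 206.12 cm³.
Mass = 206.12 × 1.27 = 261.7724 g.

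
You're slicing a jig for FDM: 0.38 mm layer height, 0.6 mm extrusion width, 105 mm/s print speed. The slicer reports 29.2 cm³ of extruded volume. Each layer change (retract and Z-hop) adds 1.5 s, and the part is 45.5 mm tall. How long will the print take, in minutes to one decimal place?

Line area = 0.38 × 0.6 = 0.228 mm².
Toolpath length = 29.2 cm³ / 0.228 mm² = 29200 / 0.228 = 128070.2 mm.
Print-move time: 128070.2 / 105 → 1219.7 s.
Layer count = ceil(45.5 / 0.38) = 120.
Layer-change overhead = 120 × 1.5, so 180 s.
Total = 1219.7 + 180 = 1399.7 s = 23.3 minutes.

23.3 minutes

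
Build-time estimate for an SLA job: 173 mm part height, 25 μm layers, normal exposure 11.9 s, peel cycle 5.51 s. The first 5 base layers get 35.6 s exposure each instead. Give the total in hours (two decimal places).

Number of layers: 173 / 0.025 → 6920 (rounded up).
Bottom layers: 5 × (35.6 + 5.51) → 205.55 s.
Remaining layers = 6915 × (11.9 + 5.51) = 120390.15 s.
Sum: 205.55 + 120390.15 = 120595.7 s → 33.50 hours.

33.50 hours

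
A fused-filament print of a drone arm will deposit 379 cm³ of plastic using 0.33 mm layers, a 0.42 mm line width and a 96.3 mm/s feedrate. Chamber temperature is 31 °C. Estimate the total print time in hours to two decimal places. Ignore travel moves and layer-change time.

Bead cross-section = 0.33 × 0.42 = 0.1386 mm².
Total extruded path = 379000/0.1386 = 2734487.7 mm.
Print-move time = 2734487.7 / 96.3, so 28395.5 s.
28395.5 s = 7.89 hours.

7.89 hours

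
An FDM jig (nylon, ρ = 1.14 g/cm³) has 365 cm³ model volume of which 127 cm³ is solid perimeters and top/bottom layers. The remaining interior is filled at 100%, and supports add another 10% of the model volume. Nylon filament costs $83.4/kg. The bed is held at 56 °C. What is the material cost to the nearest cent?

$38.17

Infill region = 365 − 127, so 238 cm³.
Infill volume: 1.00 × 238 → 238 cm³.
Support: 0.10 × 365 → 36.5 cm³.
Total printed volume: 127 + 238 + 36.5 → 401.5 cm³.
Mass = 401.5 × 1.14 = 457.71 g.
At $83.4/kg: 457.71/1000 × 83.4 = $38.17.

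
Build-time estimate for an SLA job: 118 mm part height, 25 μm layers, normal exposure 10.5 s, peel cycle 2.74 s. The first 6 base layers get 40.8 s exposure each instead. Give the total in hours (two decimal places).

17.41 hours

Number of layers: 118 / 0.025 → 4720 (rounded up).
Base layers = 6 × (40.8 + 2.74) = 261.24 s.
Regular layers = 4714 × (10.5 + 2.74) = 62413.36 s.
Total = 261.24 + 62413.36 = 62674.6 s = 17.41 hours.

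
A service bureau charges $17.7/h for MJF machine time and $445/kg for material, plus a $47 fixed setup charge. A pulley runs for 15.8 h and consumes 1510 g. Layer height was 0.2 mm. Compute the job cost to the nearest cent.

$998.61

Machine cost = 17.7 × 15.8 = $279.66.
Feedstock cost: 445 × 1510/1000 → $671.95.
Total = 279.66 + 671.95 + 47 = $998.61.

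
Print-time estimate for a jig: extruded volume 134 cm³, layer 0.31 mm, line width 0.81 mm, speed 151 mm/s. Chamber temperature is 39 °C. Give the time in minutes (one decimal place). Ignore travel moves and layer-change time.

Line area = 0.31 × 0.81 = 0.2511 mm².
Total extruded path = 134000/0.2511 = 533651.9 mm.
Print-move time = 533651.9 / 151 = 3534.1 s.
In the requested units: 3534.1 s = 58.9 minutes.

58.9 minutes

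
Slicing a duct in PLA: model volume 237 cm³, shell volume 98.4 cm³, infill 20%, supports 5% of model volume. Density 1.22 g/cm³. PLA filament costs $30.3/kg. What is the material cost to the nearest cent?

Volume inside the shell = 237 − 98.4 = 138.6 cm³.
Deposited infill = 0.20 × 138.6 = 27.72 cm³.
Support = 0.05 × 237 = 11.85 cm³.
Total printed volume = 98.4 + 27.72 + 11.85 = 137.97 cm³.
Mass = 137.97 × 1.22, so 168.3234 g.
Cost = 168.3234 g / 1000 × $30.3/kg = $5.10.

$5.10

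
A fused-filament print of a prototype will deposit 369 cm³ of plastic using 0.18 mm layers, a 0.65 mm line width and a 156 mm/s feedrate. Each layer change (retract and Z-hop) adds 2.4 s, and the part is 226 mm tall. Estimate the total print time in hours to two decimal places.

Extrusion cross-section = 0.18 × 0.65, so 0.117 mm².
Total extruded path = 369000/0.117 = 3153846.2 mm.
Time extruding: 3153846.2 / 156 → 20217 s.
Number of layers: 226 / 0.18 → 1256 (rounded up).
Layer-change overhead: 1256 × 2.4 → 3014.4 s.
Total = 20217 + 3014.4 = 23231.4 s = 6.45 hours.

6.45 hours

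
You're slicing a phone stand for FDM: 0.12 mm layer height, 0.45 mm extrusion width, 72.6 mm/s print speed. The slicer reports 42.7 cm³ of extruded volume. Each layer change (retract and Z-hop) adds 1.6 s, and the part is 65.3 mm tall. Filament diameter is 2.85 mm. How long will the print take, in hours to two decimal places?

3.27 hours

Extrusion cross-section: 0.12 × 0.45 → 0.054 mm².
Path length: 42700 mm³ / 0.054 mm² → 790740.7 mm.
Print-move time: 790740.7 / 72.6 → 10891.7 s.
Layer count = ceil(65.3 / 0.12) = 545.
Non-print overhead: 545 × 1.6 → 872 s.
Altogether 10891.7 + 872 = 11763.7 s, i.e. 3.27 hours.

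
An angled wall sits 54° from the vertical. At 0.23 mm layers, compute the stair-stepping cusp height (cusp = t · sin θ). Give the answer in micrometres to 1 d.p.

186.1 μm

sin(54°) = 0.8090, so cusp = 0.23 × 0.8090 = 0.18607 mm → 186.1 μm.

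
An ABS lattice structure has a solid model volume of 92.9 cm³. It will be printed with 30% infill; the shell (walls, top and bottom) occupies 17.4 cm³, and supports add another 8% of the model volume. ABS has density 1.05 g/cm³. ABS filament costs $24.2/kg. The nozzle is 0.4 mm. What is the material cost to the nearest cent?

Interior volume = 92.9 − 17.4 = 75.5 cm³.
Deposited infill = 0.30 × 75.5, so 22.65 cm³.
Support = 0.08 × 92.9 = 7.432 cm³.
Deposited volume: 17.4 + 22.65 + 7.432 → 47.482 cm³.
Mass = 47.482 × 1.05 = 49.8561 g.
Cost = 49.8561 g / 1000 × $24.2/kg = $1.21.

$1.21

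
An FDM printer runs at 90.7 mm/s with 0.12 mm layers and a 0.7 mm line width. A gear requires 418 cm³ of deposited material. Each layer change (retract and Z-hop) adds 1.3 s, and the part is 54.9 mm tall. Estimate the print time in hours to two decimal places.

Extrusion cross-section = 0.12 × 0.7 = 0.084 mm².
Total extruded path = 418000/0.084 = 4976190.5 mm.
Time extruding = 4976190.5 / 90.7, so 54864.3 s.
Layers = ⌈54.9/0.12⌉ = 458.
Layer-change overhead = 458 × 1.3 = 595.4 s.
Total = 54864.3 + 595.4 = 55459.7 s = 15.41 hours.

15.41 hours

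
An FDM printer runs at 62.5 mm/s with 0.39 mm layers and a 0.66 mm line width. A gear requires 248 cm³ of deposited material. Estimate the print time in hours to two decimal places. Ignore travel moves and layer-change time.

Line area: 0.39 × 0.66 → 0.2574 mm².
Toolpath length = 248 cm³ / 0.2574 mm² = 248000 / 0.2574 = 963481 mm.
Time extruding = 963481 / 62.5 = 15415.7 s.
Converting: 15415.7 s = 4.28 hours.

4.28 hours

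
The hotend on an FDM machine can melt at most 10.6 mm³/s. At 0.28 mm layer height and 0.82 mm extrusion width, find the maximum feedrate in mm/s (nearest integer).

46 mm/s

A = 0.28 × 0.82, so 0.2296 mm².
Max speed = 10.6 / 0.2296 = 46.17 ≈ 46 mm/s.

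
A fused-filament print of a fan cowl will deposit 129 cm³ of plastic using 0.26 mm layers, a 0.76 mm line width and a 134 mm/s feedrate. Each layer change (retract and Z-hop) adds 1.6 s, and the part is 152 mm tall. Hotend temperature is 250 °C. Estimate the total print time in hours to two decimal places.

1.61 hours

Extrusion cross-section: 0.26 × 0.76 → 0.1976 mm².
Toolpath length = 129 cm³ / 0.1976 mm² = 129000 / 0.1976 = 652834 mm.
Time extruding = 652834 / 134 = 4871.9 s.
Layer count = ceil(152 / 0.26) = 585.
Non-print overhead: 585 × 1.6 → 936 s.
Altogether 4871.9 + 936 = 5807.9 s, i.e. 1.61 hours.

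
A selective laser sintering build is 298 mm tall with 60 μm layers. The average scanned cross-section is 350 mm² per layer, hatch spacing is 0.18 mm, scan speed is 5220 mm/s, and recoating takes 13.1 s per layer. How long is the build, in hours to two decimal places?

Layers = ⌈298/0.06⌉ = 4967.
Per-layer scan distance = 350 / 0.18 = 1944.4 mm.
Per-layer scan time = 1944.4 / 5220 = 0.3725 s.
Layer cycle = 0.3725 + 13.1, so 13.4725 s.
4967 layers × 13.4725 s/layer = 66917.9075 s, i.e. 18.59 hours.

18.59 hours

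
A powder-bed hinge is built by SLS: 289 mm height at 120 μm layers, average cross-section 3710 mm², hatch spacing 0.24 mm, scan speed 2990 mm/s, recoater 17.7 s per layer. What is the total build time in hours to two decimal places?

Layer count = ceil(289 / 0.12) = 2409.
Per-layer scan distance: 3710 / 0.24 → 15458.3 mm.
Scan time per layer: 15458.3 / 2990 → 5.17 s.
Layer cycle: 5.17 + 17.7 → 22.87 s.
Total: 2409 × 22.87 s = 55093.83 s → 15.30 hours.

15.30 hours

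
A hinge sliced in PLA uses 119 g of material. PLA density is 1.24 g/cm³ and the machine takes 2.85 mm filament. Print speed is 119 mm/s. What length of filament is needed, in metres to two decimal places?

Extruded volume: 119/1.24 = 95.9677 cm³ (95967.7 mm³).
Filament cross-section = π × (2.85/2)² = 6.3794 mm².
L = V/A = 95967.7/6.3794 = 15043.37 mm → 15.04 m.

15.04 m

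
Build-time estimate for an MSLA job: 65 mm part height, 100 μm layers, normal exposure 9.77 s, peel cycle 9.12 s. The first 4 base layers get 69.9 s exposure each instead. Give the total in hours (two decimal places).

Layers = ⌈65/0.1⌉ = 650.
Burn-in layers = 4 × (69.9 + 9.12), so 316.08 s.
Normal layers = 646 × (9.77 + 9.12), so 12202.94 s.
Total = 316.08 + 12202.94 = 12519.02 s = 3.48 hours.

3.48 hours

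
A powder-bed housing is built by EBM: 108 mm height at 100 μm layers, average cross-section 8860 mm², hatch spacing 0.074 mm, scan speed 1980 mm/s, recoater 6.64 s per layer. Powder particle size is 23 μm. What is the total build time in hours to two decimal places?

Layer count = ceil(108 / 0.1) = 1080.
Per-layer scan distance: 8860 / 0.074 → 119729.7 mm.
Scan time per layer = 119729.7 / 1980 = 60.4695 s.
Per-layer time = 60.4695 + 6.64, so 67.1095 s.
1080 layers × 67.1095 s/layer = 72478.26 s, i.e. 20.13 hours.

20.13 hours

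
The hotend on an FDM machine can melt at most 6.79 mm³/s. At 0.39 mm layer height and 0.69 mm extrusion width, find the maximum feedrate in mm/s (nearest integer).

A = 0.39 × 0.69, so 0.2691 mm².
v_max = Q/A = 6.79/0.2691 = 25.23 mm/s → 25 mm/s.

25 mm/s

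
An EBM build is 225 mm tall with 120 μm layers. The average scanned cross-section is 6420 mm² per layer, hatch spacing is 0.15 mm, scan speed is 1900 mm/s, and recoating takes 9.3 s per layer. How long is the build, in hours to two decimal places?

Layer count = ceil(225 / 0.12) = 1875.
Hatch length per layer = 6420 / 0.15 = 42800 mm.
Per-layer scan time: 42800 / 1900 → 22.5263 s.
Per-layer time = 22.5263 + 9.3, so 31.8263 s.
Build time = 1875 × 31.8263 = 59674.3125 s = 16.58 hours.

16.58 hours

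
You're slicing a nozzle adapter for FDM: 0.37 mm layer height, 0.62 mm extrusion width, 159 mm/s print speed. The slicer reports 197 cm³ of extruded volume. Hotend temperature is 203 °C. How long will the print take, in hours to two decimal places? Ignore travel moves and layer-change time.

1.50 hours

Bead cross-section: 0.37 × 0.62 → 0.2294 mm².
Toolpath length = 197 cm³ / 0.2294 mm² = 197000 / 0.2294 = 858762 mm.
Extrusion time = 858762 / 159, so 5401 s.
Converting: 5401 s = 1.50 hours.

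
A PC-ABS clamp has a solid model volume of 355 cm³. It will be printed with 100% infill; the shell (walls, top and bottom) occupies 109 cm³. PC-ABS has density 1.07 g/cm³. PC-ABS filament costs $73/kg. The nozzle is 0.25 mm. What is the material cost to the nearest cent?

$27.73

Volume inside the shell: 355 − 109 → 246 cm³.
Infill deposited = 1.00 × 246 = 246 cm³.
Total printed volume: 109 + 246 → 355 cm³.
Mass = 355 × 1.07, so 379.85 g.
At $73/kg: 379.85/1000 × 73 = $27.73.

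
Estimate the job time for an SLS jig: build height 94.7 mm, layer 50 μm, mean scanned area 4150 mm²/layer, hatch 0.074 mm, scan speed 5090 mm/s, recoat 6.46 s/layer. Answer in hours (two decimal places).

9.20 hours

Number of layers: 94.7 / 0.05 → 1894 (rounded up).
Per-layer scan distance = 4150 / 0.074 = 56081.1 mm.
Scan time per layer = 56081.1 / 5090 = 11.0179 s.
Per-layer time = 11.0179 + 6.46, so 17.4779 s.
Build time = 1894 × 17.4779 = 33103.1426 s = 9.20 hours.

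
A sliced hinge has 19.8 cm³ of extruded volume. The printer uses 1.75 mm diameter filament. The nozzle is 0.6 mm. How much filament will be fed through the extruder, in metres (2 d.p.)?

A = π r² = π × 0.875² = 2.4053 mm².
Length = 19.8 cm³ / 2.4053 mm² = 19800 / 2.4053 = 8231.82 mm = 8.23 m.

8.23 m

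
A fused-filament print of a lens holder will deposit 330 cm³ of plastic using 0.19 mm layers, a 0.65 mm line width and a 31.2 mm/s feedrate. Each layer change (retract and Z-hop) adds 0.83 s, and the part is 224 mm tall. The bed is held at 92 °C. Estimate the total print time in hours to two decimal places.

Extrusion cross-section = 0.19 × 0.65, so 0.1235 mm².
Toolpath length = 330 cm³ / 0.1235 mm² = 330000 / 0.1235 = 2672064.8 mm.
Extrusion time = 2672064.8 / 31.2, so 85643.1 s.
Layer count = ceil(224 / 0.19) = 1179.
Z-hop total = 1179 × 0.83, so 978.57 s.
Total = 85643.1 + 978.57 = 86621.67 s = 24.06 hours.

24.06 hours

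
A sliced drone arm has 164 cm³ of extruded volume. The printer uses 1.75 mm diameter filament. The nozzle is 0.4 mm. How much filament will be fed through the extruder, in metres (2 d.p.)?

Cross-section of 1.75 mm filament: π·(1.75/2)² = 2.4053 mm².
Length = 164 cm³ / 2.4053 mm² = 164000 / 2.4053 = 68182.76 mm = 68.18 m.

68.18 m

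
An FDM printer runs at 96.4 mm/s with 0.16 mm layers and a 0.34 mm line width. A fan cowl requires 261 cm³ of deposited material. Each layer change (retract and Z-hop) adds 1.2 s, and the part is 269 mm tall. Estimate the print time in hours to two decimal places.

14.39 hours

Line area = 0.16 × 0.34 = 0.0544 mm².
Total extruded path = 261000/0.0544 = 4797794.1 mm.
Time extruding = 4797794.1 / 96.4 = 49769.6 s.
Layers = ⌈269/0.16⌉ = 1682.
Non-print overhead: 1682 × 1.2 → 2018.4 s.
Total = 49769.6 + 2018.4 = 51788 s = 14.39 hours.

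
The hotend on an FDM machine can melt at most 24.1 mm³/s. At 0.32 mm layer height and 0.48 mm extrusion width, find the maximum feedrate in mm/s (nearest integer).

157 mm/s

Extrusion cross-section = 0.32 × 0.48 = 0.1536 mm².
Max speed = 24.1 / 0.1536 = 156.90 ≈ 157 mm/s.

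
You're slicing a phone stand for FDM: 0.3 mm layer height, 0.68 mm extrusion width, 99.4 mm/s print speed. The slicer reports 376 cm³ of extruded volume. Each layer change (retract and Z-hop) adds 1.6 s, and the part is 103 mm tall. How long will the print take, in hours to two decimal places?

Line area: 0.3 × 0.68 → 0.204 mm².
Toolpath length = 376 cm³ / 0.204 mm² = 376000 / 0.204 = 1843137.3 mm.
Extrusion time = 1843137.3 / 99.4 = 18542.6 s.
Layers = ⌈103/0.3⌉ = 344.
Layer-change overhead: 344 × 1.6 → 550.4 s.
Altogether 18542.6 + 550.4 = 19093 s, i.e. 5.30 hours.

5.30 hours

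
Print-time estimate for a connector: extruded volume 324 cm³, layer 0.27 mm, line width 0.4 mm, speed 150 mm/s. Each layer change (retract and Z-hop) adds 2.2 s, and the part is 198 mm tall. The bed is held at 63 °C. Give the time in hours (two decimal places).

Bead cross-section = 0.27 × 0.4, so 0.108 mm².
Total extruded path = 324000/0.108 = 3000000 mm.
Time extruding: 3000000 / 150 → 20000 s.
Number of layers: 198 / 0.27 → 734 (rounded up).
Z-hop total: 734 × 2.2 → 1614.8 s.
Altogether 20000 + 1614.8 = 21614.8 s, i.e. 6.00 hours.

6.00 hours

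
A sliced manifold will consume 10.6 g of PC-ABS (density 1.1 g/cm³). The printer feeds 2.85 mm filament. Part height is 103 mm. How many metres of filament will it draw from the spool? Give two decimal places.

Extruded volume: 10.6/1.1 = 9.6364 cm³ (9636.4 mm³).
Cross-section of 2.85 mm filament: π·(2.85/2)² = 6.3794 mm².
Length = 9636.4 / 6.3794 = 1510.55 mm = 1.51 m.

1.51 m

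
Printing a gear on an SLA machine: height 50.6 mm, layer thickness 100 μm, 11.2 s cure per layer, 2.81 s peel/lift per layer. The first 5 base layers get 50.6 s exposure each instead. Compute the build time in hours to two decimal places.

2.02 hours

Layer count = ceil(50.6 / 0.1) = 506.
Base layers = 5 × (50.6 + 2.81), so 267.05 s.
Normal layers = 501 × (11.2 + 2.81) = 7019.01 s.
Total = 267.05 + 7019.01 = 7286.06 s = 2.02 hours.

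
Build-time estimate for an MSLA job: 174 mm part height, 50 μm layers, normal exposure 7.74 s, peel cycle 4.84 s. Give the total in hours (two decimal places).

12.16 hours

Layer count = ceil(174 / 0.05) = 3480.
Each layer takes: 7.74 + 4.84 → 12.58 s.
Build time: 3480 × 12.58 s = 43778.4 s, i.e. 12.16 hours.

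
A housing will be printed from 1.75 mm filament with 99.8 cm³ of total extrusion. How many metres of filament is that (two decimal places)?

41.49 m

Filament cross-section = π × (1.75/2)² = 2.4053 mm².
L = 99800 mm³ / 2.4053 mm² = 41491.71 mm, i.e. 41.49 m.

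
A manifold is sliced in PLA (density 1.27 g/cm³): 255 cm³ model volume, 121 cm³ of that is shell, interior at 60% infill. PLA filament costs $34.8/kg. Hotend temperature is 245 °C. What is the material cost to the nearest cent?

Interior volume: 255 − 121 → 134 cm³.
Deposited infill = 0.60 × 134 = 80.4 cm³.
Total printed volume = 121 + 80.4, so 201.4 cm³.
Mass: 201.4 × 1.27 → 255.778 g.
At $34.8/kg: 255.778/1000 × 34.8 = $8.90.

$8.90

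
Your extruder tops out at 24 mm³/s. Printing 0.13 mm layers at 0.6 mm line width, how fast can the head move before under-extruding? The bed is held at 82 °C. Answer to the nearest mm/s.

308 mm/s

A = 0.13 × 0.6, so 0.078 mm².
Max speed = 24 / 0.078 = 307.69 ≈ 308 mm/s.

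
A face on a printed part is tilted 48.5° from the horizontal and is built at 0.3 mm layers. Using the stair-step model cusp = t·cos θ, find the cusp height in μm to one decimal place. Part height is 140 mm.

cos(48.5°) = 0.6626, so cusp = 0.3 × 0.6626 = 0.19878 mm → 198.8 μm.

198.8 μm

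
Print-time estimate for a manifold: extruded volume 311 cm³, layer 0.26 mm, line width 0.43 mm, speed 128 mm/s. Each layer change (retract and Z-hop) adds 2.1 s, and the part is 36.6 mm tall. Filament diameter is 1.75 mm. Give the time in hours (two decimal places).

6.12 hours

Bead cross-section: 0.26 × 0.43 → 0.1118 mm².
Path length: 311000 mm³ / 0.1118 mm² → 2781753.1 mm.
Print-move time = 2781753.1 / 128 = 21732.4 s.
Number of layers: 36.6 / 0.26 → 141 (rounded up).
Non-print overhead = 141 × 2.1 = 296.1 s.
Total = 21732.4 + 296.1 = 22028.5 s = 6.12 hours.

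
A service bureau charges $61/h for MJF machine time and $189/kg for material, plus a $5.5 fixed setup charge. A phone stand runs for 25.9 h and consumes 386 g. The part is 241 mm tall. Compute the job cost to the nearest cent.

$1658.35

Machine cost = 61 × 25.9, so $1579.90.
Material charge: 189 × 386/1000 → $72.954.
Adding setup: 1579.90 + 72.954 + 5.5 → 1658.354 ≈ $1658.35.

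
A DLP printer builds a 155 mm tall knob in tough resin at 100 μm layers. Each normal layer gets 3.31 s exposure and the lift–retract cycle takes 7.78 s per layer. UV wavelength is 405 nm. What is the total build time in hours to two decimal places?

4.77 hours

Layers = ⌈155/0.1⌉ = 1550.
Each layer takes: 3.31 + 7.78 → 11.09 s.
Total = 1550 × 11.09 = 17189.5 s = 4.77 hours.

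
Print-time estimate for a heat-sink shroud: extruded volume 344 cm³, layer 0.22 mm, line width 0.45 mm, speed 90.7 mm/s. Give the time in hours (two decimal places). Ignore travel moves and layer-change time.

Extrusion cross-section: 0.22 × 0.45 → 0.099 mm².
Total extruded path = 344000/0.099 = 3474747.5 mm.
Time extruding = 3474747.5 / 90.7, so 38310.3 s.
That's 38310.3 s → 10.64 hours.

10.64 hours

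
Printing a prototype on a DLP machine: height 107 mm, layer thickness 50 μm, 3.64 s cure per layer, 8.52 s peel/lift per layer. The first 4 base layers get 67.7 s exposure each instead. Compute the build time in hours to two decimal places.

7.30 hours

Layers = ⌈107/0.05⌉ = 2140.
Burn-in layers: 4 × (67.7 + 8.52) → 304.88 s.
Normal layers = 2136 × (3.64 + 8.52), so 25973.76 s.
Total = 304.88 + 25973.76 = 26278.64 s = 7.30 hours.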